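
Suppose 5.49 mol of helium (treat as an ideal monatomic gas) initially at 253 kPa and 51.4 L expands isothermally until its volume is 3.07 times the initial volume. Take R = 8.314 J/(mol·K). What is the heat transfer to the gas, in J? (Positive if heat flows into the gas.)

T₁ = P₁V₁/(nR) = 253×51.4/(5.49×8.314) = 285 K.
Isothermal: T stays 285 K; PV = const ⇒ V₂ = 158 L, P₂ = 82.4 kPa.
ΔU = 0 (ideal gas, T constant).
W = nRT ln(V₂/V₁) = 5.49×8.314×285×ln(3.07) = 14600 J.
Q = ΔU + W = 14600 J.

14600 J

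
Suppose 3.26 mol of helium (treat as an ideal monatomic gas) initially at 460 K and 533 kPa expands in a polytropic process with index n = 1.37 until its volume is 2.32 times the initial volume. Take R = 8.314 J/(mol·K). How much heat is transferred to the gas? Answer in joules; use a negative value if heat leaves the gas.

4010 J

V₁ = nRT₁/P₁ = 3.26×8.314×460/533 = 23.4 L.
Polytropic n=1.37: T₂ = T₁(V₁/V₂)^(n−1) = 460×(0.431)^0.37 = 337 K; P₂ = P₁(V₁/V₂)^n = 168 kPa.
W = (P₁V₁−P₂V₂)/(n−1) = (533×23.4−168×54.3)/0.37 = 9020 J.
ΔU = nCvΔT = 3.26×12.5×(337−460) = -5000 J.
Q = ΔU + W = 4010 J.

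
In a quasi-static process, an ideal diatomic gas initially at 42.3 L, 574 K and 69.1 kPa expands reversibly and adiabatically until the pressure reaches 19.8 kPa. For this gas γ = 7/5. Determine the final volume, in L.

103 L

Adiabatic: T₂/T₁ = (P₂/P₁)^((γ−1)/γ) ⇒ T₂ = 574×(0.287)^0.286 = 402 K; V₂ = 103 L.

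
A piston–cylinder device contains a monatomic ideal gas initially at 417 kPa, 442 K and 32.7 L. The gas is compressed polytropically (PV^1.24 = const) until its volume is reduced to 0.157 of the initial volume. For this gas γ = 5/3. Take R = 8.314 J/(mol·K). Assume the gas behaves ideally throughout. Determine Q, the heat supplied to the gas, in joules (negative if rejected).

n = P₁V₁/(RT₁) = 417×32.7/(8.314×442) = 3.71 mol.
Polytropic n=1.24: T₂ = T₁(V₁/V₂)^(n−1) = 442×(6.37)^0.24 = 689 K; P₂ = P₁(V₁/V₂)^n = 4140 kPa.
W = (P₁V₁−P₂V₂)/(n−1) = (417×32.7−4140×5.13)/0.24 = -31800 J.
ΔU = nCvΔT = 3.71×12.5×(689−442) = 11400 J.
Q = ΔU + W = -20300 J.

-20300 J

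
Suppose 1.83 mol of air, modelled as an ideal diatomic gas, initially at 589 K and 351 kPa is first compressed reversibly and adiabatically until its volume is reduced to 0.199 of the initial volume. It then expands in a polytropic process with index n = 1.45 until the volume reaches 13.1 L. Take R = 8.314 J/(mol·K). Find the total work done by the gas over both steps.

-7150 J

V₁ = nRT₁/P₁ = 1.83×8.314×589/351 = 25.5 L.
Step 1 — Adiabatic: TV^(γ−1) = const ⇒ T₂ = 589×(5.03)^0.400 = 1120 K; PV^γ = const ⇒ P₂ = 3360 kPa.
ΔU = nCvΔT = 1.83×20.8×(1120−589) = 20300 J.
Q = 0 for an adiabatic process, so W = −ΔU = -20300 J.
State after step 1: P = 3360 kPa, V = 5.08 L, T = 1120 K.
Step 2 — Polytropic n=1.45: T₂ = T₁(V₁/V₂)^(n−1) = 1120×(0.388)^0.45 = 734 K; P₂ = P₁(V₁/V₂)^n = 852 kPa.
W = (P₁V₁−P₂V₂)/(n−1) = (3360×5.08−852×13.1)/0.45 = 13200 J.
ΔU = nCvΔT = 1.83×20.8×(734−1120) = -14800 J.
Q = ΔU + W = -1650 J.
Net over both steps: W = -7150 J, Q = -1650 J, ΔU = 5500 J.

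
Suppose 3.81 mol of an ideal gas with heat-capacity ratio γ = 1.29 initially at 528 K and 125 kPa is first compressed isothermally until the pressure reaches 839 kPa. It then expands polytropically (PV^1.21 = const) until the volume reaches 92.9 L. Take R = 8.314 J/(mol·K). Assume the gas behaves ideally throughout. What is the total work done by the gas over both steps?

V₁ = nRT₁/P₁ = 3.81×8.314×528/125 = 134 L.
Step 1 — Isothermal: T stays 528 K; PV = const ⇒ V₂ = 19.9 L, P₂ = 839 kPa.
ΔU = 0 (ideal gas, T constant).
W = nRT ln(V₂/V₁) = 3.81×8.314×528×ln(0.149) = -31800 J.
Q = ΔU + W = -31800 J.
State after step 1: P = 839 kPa, V = 19.9 L, T = 528 K.
Step 2 — Polytropic n=1.21: T₂ = T₁(V₁/V₂)^(n−1) = 528×(0.215)^0.21 = 382 K; P₂ = P₁(V₁/V₂)^n = 130 kPa.
W = (P₁V₁−P₂V₂)/(n−1) = (839×19.9−130×92.9)/0.21 = 22000 J.
ΔU = nCvΔT = 3.81×28.7×(382−528) = -15900 J.
Q = ΔU + W = 6070 J.
Net over both steps: W = -9850 J, Q = -25800 J, ΔU = -15900 J.

-9850 J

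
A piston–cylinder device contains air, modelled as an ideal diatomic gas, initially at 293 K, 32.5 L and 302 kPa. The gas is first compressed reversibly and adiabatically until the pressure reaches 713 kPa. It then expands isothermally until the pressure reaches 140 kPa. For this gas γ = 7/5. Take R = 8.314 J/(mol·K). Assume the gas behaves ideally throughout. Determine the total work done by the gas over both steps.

n = P₁V₁/(RT₁) = 302×32.5/(8.314×293) = 4.03 mol.
Step 1 — Adiabatic: T₂/T₁ = (P₂/P₁)^((γ−1)/γ) ⇒ T₂ = 293×(2.36)^0.286 = 375 K; V₂ = 17.6 L.
ΔU = nCvΔT = 4.03×20.8×(375−293) = 6830 J.
Q = 0 for an adiabatic process, so W = −ΔU = -6830 J.
State after step 1: P = 713 kPa, V = 17.6 L, T = 375 K.
Step 2 — Isothermal: T stays 375 K; PV = const ⇒ V₂ = 89.6 L, P₂ = 140 kPa.
ΔU = 0 (ideal gas, T constant).
W = nRT ln(V₂/V₁) = 4.03×8.314×375×ln(5.09) = 20400 J.
Q = ΔU + W = 20400 J.
Net over both steps: W = 13600 J, Q = 20400 J, ΔU = 6830 J.

13600 J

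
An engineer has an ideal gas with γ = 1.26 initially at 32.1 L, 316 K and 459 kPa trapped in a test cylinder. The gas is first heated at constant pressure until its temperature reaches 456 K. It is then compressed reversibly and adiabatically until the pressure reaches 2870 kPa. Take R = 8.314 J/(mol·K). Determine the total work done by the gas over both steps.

-31100 J

n = P₁V₁/(RT₁) = 459×32.1/(8.314×316) = 5.61 mol.
Step 1 — Isobaric: P stays 459 kPa; V/T = const ⇒ T₂ = 456 K, V₂ = 46.3 L.
W = PΔV = 459×(46.3−32.1) kPa·L = 6530 J.
ΔU = nCvΔT = 5.61×32.0×(456−316) = 25100 J.
Q = ΔU + W = nCpΔT = 31600 J.
State after step 1: P = 459 kPa, V = 46.3 L, T = 456 K.
Step 2 — Adiabatic: T₂/T₁ = (P₂/P₁)^((γ−1)/γ) ⇒ T₂ = 456×(6.25)^0.206 = 666 K; V₂ = 10.8 L.
ΔU = nCvΔT = 5.61×32.0×(666−456) = 37600 J.
Q = 0 for an adiabatic process, so W = −ΔU = -37600 J.
Net over both steps: W = -31100 J, Q = 31600 J, ΔU = 62700 J.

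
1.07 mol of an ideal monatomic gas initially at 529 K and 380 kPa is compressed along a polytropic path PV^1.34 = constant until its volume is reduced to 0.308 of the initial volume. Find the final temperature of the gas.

789 K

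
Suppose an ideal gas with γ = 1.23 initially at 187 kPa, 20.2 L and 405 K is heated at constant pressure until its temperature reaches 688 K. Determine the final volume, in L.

34.3 L

Isobaric: P stays 187 kPa; V/T = const ⇒ T₂ = 688 K, V₂ = 34.3 L.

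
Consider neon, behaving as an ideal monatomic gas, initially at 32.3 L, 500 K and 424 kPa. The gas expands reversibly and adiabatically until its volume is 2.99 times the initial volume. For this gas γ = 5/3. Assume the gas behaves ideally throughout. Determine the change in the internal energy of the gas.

n = P₁V₁/(RT₁) = 424×32.3/(8.314×500) = 3.29 mol.
Adiabatic: TV^(γ−1) = const ⇒ T₂ = 500×(0.334)^0.667 = 241 K; PV^γ = const ⇒ P₂ = 68.3 kPa.
For an ideal gas ΔU = nCvΔT with Cv = (3/2)R = 12.5 J/(mol·K).
ΔU = 3.29×12.5×(241−500) = -10600 J.

-10600 J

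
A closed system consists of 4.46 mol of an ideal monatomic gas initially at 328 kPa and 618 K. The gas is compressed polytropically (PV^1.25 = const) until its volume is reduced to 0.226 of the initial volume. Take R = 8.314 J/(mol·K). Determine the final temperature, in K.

896 K

V₁ = nRT₁/P₁ = 4.46×8.314×618/328 = 69.9 L.
Polytropic n=1.25: T₂ = T₁(V₁/V₂)^(n−1) = 618×(4.42)^0.25 = 896 K; P₂ = P₁(V₁/V₂)^n = 2100 kPa.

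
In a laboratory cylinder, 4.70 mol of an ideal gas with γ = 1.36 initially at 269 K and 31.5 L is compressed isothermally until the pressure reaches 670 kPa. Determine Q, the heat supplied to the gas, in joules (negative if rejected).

-7330 J

P₁ = nRT₁/V₁ = 4.70×8.314×269/31.5 = 334 kPa.
Isothermal: T stays 269 K; PV = const ⇒ V₂ = 15.7 L, P₂ = 670 kPa.
ΔU = 0 (ideal gas, T constant).
W = nRT ln(V₂/V₁) = 4.70×8.314×269×ln(0.498) = -7330 J.
Q = ΔU + W = -7330 J.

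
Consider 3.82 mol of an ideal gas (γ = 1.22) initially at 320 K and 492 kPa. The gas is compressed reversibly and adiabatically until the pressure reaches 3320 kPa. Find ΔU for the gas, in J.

V₁ = nRT₁/P₁ = 3.82×8.314×320/492 = 20.7 L.
Adiabatic: T₂/T₁ = (P₂/P₁)^((γ−1)/γ) ⇒ T₂ = 320×(6.75)^0.180 = 452 K; V₂ = 4.32 L.
For an ideal gas ΔU = nCvΔT with Cv = R/(γ−1) = 37.8 J/(mol·K).
ΔU = 3.82×37.8×(452−320) = 19000 J.

19000 J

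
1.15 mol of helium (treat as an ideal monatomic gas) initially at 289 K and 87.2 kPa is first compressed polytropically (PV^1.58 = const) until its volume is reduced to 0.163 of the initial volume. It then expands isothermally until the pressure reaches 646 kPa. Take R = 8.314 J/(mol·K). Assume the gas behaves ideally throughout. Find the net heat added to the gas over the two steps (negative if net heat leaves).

5680 J

V₁ = nRT₁/P₁ = 1.15×8.314×289/87.2 = 31.7 L.
Step 1 — Polytropic n=1.58: T₂ = T₁(V₁/V₂)^(n−1) = 289×(6.13)^0.58 = 828 K; P₂ = P₁(V₁/V₂)^n = 1530 kPa.
W = (P₁V₁−P₂V₂)/(n−1) = (87.2×31.7−1530×5.17)/0.58 = -8880 J.
ΔU = nCvΔT = 1.15×12.5×(828−289) = 7720 J.
Q = ΔU + W = -1150 J.
State after step 1: P = 1530 kPa, V = 5.17 L, T = 828 K.
Step 2 — Isothermal: T stays 828 K; PV = const ⇒ V₂ = 12.2 L, P₂ = 646 kPa.
ΔU = 0 (ideal gas, T constant).
W = nRT ln(V₂/V₁) = 1.15×8.314×828×ln(2.37) = 6830 J.
Q = ΔU + W = 6830 J.
Net over both steps: W = -2050 J, Q = 5680 J, ΔU = 7720 J.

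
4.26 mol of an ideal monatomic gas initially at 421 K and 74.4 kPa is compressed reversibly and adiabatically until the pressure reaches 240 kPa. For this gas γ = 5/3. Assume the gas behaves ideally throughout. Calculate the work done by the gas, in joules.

-13400 J

V₁ = nRT₁/P₁ = 4.26×8.314×421/74.4 = 200 L.
Adiabatic: T₂/T₁ = (P₂/P₁)^((γ−1)/γ) ⇒ T₂ = 421×(3.23)^0.400 = 673 K; V₂ = 99.3 L.
ΔU = nCvΔT = 4.26×12.5×(673−421) = 13400 J.
Q = 0 for an adiabatic process, so W = −ΔU = -13400 J.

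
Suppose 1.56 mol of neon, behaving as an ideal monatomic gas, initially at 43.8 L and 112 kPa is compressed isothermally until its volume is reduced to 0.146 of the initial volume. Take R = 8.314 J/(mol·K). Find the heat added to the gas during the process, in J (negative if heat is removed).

-9440 J

T₁ = P₁V₁/(nR) = 112×43.8/(1.56×8.314) = 378 K.
Isothermal: T stays 378 K; PV = const ⇒ V₂ = 6.39 L, P₂ = 767 kPa.
ΔU = 0 (ideal gas, T constant).
W = nRT ln(V₂/V₁) = 1.56×8.314×378×ln(0.146) = -9440 J.
Q = ΔU + W = -9440 J.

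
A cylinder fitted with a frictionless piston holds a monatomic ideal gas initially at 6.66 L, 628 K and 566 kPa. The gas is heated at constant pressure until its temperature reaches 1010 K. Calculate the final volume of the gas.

Isobaric: P stays 566 kPa; V/T = const ⇒ T₂ = 1010 K, V₂ = 10.7 L.

10.7 L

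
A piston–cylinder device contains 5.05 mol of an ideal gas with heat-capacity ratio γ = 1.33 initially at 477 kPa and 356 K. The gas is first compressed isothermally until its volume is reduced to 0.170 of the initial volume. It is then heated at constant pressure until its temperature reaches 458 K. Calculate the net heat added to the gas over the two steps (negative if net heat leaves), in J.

-9230 J

V₁ = nRT₁/P₁ = 5.05×8.314×356/477 = 31.3 L.
Step 1 — Isothermal: T stays 356 K; PV = const ⇒ V₂ = 5.33 L, P₂ = 2810 kPa.
ΔU = 0 (ideal gas, T constant).
W = nRT ln(V₂/V₁) = 5.05×8.314×356×ln(0.170) = -26500 J.
Q = ΔU + W = -26500 J.
State after step 1: P = 2810 kPa, V = 5.33 L, T = 356 K.
Step 2 — Isobaric: P stays 2810 kPa; V/T = const ⇒ T₂ = 458 K, V₂ = 6.85 L.
W = PΔV = 2810×(6.85−5.33) kPa·L = 4280 J.
ΔU = nCvΔT = 5.05×25.2×(458−356) = 13000 J.
Q = ΔU + W = nCpΔT = 17300 J.
Net over both steps: W = -22200 J, Q = -9230 J, ΔU = 13000 J.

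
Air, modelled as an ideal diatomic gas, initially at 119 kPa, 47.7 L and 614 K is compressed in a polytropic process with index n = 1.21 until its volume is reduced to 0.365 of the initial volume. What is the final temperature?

Polytropic n=1.21: T₂ = T₁(V₁/V₂)^(n−1) = 614×(2.74)^0.21 = 759 K; P₂ = P₁(V₁/V₂)^n = 403 kPa.

759 K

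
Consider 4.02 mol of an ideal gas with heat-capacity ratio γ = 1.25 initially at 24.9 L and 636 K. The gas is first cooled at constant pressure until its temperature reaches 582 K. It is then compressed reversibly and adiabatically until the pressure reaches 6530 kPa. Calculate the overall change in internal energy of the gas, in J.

31900 J

P₁ = nRT₁/V₁ = 4.02×8.314×636/24.9 = 854 kPa.
Step 1 — Isobaric: P stays 854 kPa; V/T = const ⇒ T₂ = 582 K, V₂ = 22.8 L.
W = PΔV = 854×(22.8−24.9) kPa·L = -1800 J.
ΔU = nCvΔT = 4.02×33.3×(582−636) = -7220 J.
Q = ΔU + W = nCpΔT = -9020 J.
State after step 1: P = 854 kPa, V = 22.8 L, T = 582 K.
Step 2 — Adiabatic: T₂/T₁ = (P₂/P₁)^((γ−1)/γ) ⇒ T₂ = 582×(7.65)^0.200 = 874 K; V₂ = 4.47 L.
ΔU = nCvΔT = 4.02×33.3×(874−582) = 39100 J.
Q = 0 for an adiabatic process, so W = −ΔU = -39100 J.
Net over both steps: W = -40900 J, Q = -9020 J, ΔU = 31900 J.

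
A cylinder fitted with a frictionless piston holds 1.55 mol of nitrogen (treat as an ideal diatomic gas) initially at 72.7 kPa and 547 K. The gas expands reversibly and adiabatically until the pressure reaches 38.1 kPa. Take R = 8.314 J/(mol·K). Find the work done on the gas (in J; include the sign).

-2970 J

V₁ = nRT₁/P₁ = 1.55×8.314×547/72.7 = 97.0 L.
Adiabatic: T₂/T₁ = (P₂/P₁)^((γ−1)/γ) ⇒ T₂ = 547×(0.524)^0.286 = 455 K; V₂ = 154 L.
ΔU = nCvΔT = 1.55×20.8×(455−547) = -2970 J.
Q = 0 for an adiabatic process, so W = −ΔU = 2970 J.
Work done on the gas = −W_by = -2970 J.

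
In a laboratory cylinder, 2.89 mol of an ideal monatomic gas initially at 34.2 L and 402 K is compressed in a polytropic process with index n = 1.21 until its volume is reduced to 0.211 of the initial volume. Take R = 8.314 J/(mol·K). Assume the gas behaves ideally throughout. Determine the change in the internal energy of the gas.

5600 J

P₁ = nRT₁/V₁ = 2.89×8.314×402/34.2 = 282 kPa.
Polytropic n=1.21: T₂ = T₁(V₁/V₂)^(n−1) = 402×(4.74)^0.21 = 557 K; P₂ = P₁(V₁/V₂)^n = 1860 kPa.
For an ideal gas ΔU = nCvΔT with Cv = (3/2)R = 12.5 J/(mol·K).
ΔU = 2.89×12.5×(557−402) = 5600 J.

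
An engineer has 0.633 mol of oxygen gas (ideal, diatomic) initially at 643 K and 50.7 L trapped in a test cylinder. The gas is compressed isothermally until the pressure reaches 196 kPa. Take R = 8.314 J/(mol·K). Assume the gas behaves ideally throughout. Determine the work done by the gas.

-3650 J

P₁ = nRT₁/V₁ = 0.633×8.314×643/50.7 = 66.7 kPa.
Isothermal: T stays 643 K; PV = const ⇒ V₂ = 17.3 L, P₂ = 196 kPa.
W = nRT ln(V₂/V₁) = 0.633×8.314×643×ln(0.341) = -3650 J.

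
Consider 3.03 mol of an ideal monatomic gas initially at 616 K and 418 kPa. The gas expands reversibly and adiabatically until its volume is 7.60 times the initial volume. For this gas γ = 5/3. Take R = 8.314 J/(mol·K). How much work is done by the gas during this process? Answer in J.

V₁ = nRT₁/P₁ = 3.03×8.314×616/418 = 37.1 L.
Adiabatic: TV^(γ−1) = const ⇒ T₂ = 616×(0.132)^0.667 = 159 K; PV^γ = const ⇒ P₂ = 14.2 kPa.
ΔU = nCvΔT = 3.03×12.5×(159−616) = -17300 J.
Q = 0 for an adiabatic process, so W = −ΔU = 17300 J.

17300 J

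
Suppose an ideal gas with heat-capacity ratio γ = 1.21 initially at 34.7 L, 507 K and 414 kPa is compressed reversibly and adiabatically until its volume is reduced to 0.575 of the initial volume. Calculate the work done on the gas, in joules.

n = P₁V₁/(RT₁) = 414×34.7/(8.314×507) = 3.41 mol.
Adiabatic: TV^(γ−1) = const ⇒ T₂ = 507×(1.74)^0.210 = 569 K; PV^γ = const ⇒ P₂ = 809 kPa.
ΔU = nCvΔT = 3.41×39.6×(569−507) = 8430 J.
Q = 0 for an adiabatic process, so W = −ΔU = -8430 J.
Work done on the gas = −W_by = 8430 J.

8430 J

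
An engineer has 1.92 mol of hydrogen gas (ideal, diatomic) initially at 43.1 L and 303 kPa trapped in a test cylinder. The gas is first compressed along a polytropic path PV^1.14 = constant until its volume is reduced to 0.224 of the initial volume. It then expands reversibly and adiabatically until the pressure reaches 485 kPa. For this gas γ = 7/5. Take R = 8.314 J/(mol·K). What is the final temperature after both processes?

T₁ = P₁V₁/(nR) = 303×43.1/(1.92×8.314) = 818 K.
Step 1 — Polytropic n=1.14: T₂ = T₁(V₁/V₂)^(n−1) = 818×(4.46)^0.14 = 1010 K; P₂ = P₁(V₁/V₂)^n = 1670 kPa.
W = (P₁V₁−P₂V₂)/(n−1) = (303×43.1−1670×9.65)/0.14 = -21700 J.
ΔU = nCvΔT = 1.92×20.8×(1010−818) = 7610 J.
Q = ΔU + W = -14100 J.
State after step 1: P = 1670 kPa, V = 9.65 L, T = 1010 K.
Step 2 — Adiabatic: T₂/T₁ = (P₂/P₁)^((γ−1)/γ) ⇒ T₂ = 1010×(0.291)^0.286 = 709 K; V₂ = 23.3 L.
ΔU = nCvΔT = 1.92×20.8×(709−1010) = -12000 J.
Q = 0 for an adiabatic process, so W = −ΔU = 12000 J.
Net over both steps: W = -9760 J, Q = -14100 J, ΔU = -4360 J.

709 K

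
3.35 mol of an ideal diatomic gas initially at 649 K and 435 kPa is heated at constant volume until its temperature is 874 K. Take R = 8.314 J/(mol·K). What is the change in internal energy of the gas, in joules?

15700 J

V₁ = nRT₁/P₁ = 3.35×8.314×649/435 = 41.6 L.
Isochoric: V stays 41.6 L; P/T = const ⇒ T₂ = 874 K, P₂ = 586 kPa.
For an ideal gas ΔU = nCvΔT with Cv = (5/2)R = 20.8 J/(mol·K).
ΔU = 3.35×20.8×(874−649) = 15700 J.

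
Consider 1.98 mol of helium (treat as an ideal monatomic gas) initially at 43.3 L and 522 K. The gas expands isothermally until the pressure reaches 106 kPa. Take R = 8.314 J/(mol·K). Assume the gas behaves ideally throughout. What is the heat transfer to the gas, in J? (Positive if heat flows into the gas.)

P₁ = nRT₁/V₁ = 1.98×8.314×522/43.3 = 198 kPa.
Isothermal: T stays 522 K; PV = const ⇒ V₂ = 81.1 L, P₂ = 106 kPa.
ΔU = 0 (ideal gas, T constant).
W = nRT ln(V₂/V₁) = 1.98×8.314×522×ln(1.87) = 5390 J.
Q = ΔU + W = 5390 J.

5390 J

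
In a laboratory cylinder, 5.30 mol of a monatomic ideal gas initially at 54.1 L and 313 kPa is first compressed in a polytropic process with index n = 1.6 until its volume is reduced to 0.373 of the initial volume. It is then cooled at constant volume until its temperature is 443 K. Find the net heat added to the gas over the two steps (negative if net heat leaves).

T₁ = P₁V₁/(nR) = 313×54.1/(5.30×8.314) = 384 K.
Step 1 — Polytropic n=1.6: T₂ = T₁(V₁/V₂)^(n−1) = 384×(2.68)^0.60 = 694 K; P₂ = P₁(V₁/V₂)^n = 1520 kPa.
W = (P₁V₁−P₂V₂)/(n−1) = (313×54.1−1520×20.2)/0.60 = -22800 J.
ΔU = nCvΔT = 5.30×12.5×(694−384) = 20500 J.
Q = ΔU + W = -2280 J.
State after step 1: P = 1520 kPa, V = 20.2 L, T = 694 K.
Step 2 — Isochoric: V stays 20.2 L; P/T = const ⇒ T₂ = 443 K, P₂ = 967 kPa.
W = 0 (no volume change).
ΔU = nCvΔT = 5.30×12.5×(443−694) = -16600 J.
Q = ΔU = -16600 J.
Net over both steps: W = -22800 J, Q = -18900 J, ΔU = 3880 J.

-18900 J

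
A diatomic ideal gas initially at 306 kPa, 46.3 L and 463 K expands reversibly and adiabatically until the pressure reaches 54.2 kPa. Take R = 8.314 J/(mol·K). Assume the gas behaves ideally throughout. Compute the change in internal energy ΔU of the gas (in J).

-13800 J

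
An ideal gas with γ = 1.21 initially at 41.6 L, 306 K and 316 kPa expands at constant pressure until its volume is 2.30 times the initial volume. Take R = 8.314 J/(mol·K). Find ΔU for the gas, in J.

n = P₁V₁/(RT₁) = 316×41.6/(8.314×306) = 5.17 mol.
Isobaric: P stays 316 kPa; V/T = const ⇒ T₂ = 704 K, V₂ = 95.7 L.
For an ideal gas ΔU = nCvΔT with Cv = R/(γ−1) = 39.6 J/(mol·K).
ΔU = 5.17×39.6×(704−306) = 81400 J.

81400 J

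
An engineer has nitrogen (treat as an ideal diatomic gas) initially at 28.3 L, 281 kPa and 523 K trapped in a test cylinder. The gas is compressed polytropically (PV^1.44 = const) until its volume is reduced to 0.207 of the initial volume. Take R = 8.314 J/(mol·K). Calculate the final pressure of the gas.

Polytropic n=1.44: T₂ = T₁(V₁/V₂)^(n−1) = 523×(4.83)^0.44 = 1050 K; P₂ = P₁(V₁/V₂)^n = 2710 kPa.

2710 kPa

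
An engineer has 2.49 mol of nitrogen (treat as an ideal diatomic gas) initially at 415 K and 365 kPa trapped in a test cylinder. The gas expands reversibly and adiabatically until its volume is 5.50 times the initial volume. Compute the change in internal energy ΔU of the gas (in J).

-10600 J

V₁ = nRT₁/P₁ = 2.49×8.314×415/365 = 23.5 L.
Adiabatic: TV^(γ−1) = const ⇒ T₂ = 415×(0.182)^0.400 = 210 K; PV^γ = const ⇒ P₂ = 33.6 kPa.
For an ideal gas ΔU = nCvΔT with Cv = (5/2)R = 20.8 J/(mol·K).
ΔU = 2.49×20.8×(210−415) = -10600 J.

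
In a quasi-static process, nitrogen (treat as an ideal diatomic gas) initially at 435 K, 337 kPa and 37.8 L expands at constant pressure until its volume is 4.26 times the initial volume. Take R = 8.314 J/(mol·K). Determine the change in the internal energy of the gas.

104000 J

n = P₁V₁/(RT₁) = 337×37.8/(8.314×435) = 3.52 mol.
Isobaric: P stays 337 kPa; V/T = const ⇒ T₂ = 1850 K, V₂ = 161 L.
For an ideal gas ΔU = nCvΔT with Cv = (5/2)R = 20.8 J/(mol·K).
ΔU = 3.52×20.8×(1850−435) = 104000 J.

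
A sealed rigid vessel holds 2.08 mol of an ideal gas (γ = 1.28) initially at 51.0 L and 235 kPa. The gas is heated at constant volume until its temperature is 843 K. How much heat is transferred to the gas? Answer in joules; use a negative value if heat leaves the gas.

9260 J

T₁ = P₁V₁/(nR) = 235×51.0/(2.08×8.314) = 693 K.
Isochoric: V stays 51.0 L; P/T = const ⇒ T₂ = 843 K, P₂ = 286 kPa.
W = 0 (no volume change).
ΔU = nCvΔT = 2.08×29.7×(843−693) = 9260 J.
Q = ΔU = 9260 J.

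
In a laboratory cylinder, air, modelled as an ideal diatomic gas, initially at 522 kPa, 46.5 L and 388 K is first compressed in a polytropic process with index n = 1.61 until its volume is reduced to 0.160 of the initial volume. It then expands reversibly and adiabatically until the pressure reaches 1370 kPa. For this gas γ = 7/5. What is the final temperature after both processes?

673 K

n = P₁V₁/(RT₁) = 522×46.5/(8.314×388) = 7.52 mol.
Step 1 — Polytropic n=1.61: T₂ = T₁(V₁/V₂)^(n−1) = 388×(6.25)^0.61 = 1190 K; P₂ = P₁(V₁/V₂)^n = 9980 kPa.
W = (P₁V₁−P₂V₂)/(n−1) = (522×46.5−9980×7.44)/0.61 = -81900 J.
ΔU = nCvΔT = 7.52×20.8×(1190−388) = 125000 J.
Q = ΔU + W = 43000 J.
State after step 1: P = 9980 kPa, V = 7.44 L, T = 1190 K.
Step 2 — Adiabatic: T₂/T₁ = (P₂/P₁)^((γ−1)/γ) ⇒ T₂ = 1190×(0.137)^0.286 = 673 K; V₂ = 30.7 L.
ΔU = nCvΔT = 7.52×20.8×(673−1190) = -80300 J.
Q = 0 for an adiabatic process, so W = −ΔU = 80300 J.
Net over both steps: W = -1560 J, Q = 43000 J, ΔU = 44600 J.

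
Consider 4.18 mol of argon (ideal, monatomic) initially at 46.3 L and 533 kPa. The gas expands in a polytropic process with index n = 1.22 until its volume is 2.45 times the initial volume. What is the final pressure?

T₁ = P₁V₁/(nR) = 533×46.3/(4.18×8.314) = 710 K.
Polytropic n=1.22: T₂ = T₁(V₁/V₂)^(n−1) = 710×(0.408)^0.22 = 583 K; P₂ = P₁(V₁/V₂)^n = 179 kPa.

179 kPa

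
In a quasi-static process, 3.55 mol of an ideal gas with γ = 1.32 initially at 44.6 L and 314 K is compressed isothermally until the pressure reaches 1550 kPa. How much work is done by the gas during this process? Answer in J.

P₁ = nRT₁/V₁ = 3.55×8.314×314/44.6 = 208 kPa.
Isothermal: T stays 314 K; PV = const ⇒ V₂ = 5.98 L, P₂ = 1550 kPa.
W = nRT ln(V₂/V₁) = 3.55×8.314×314×ln(0.134) = -18600 J.

-18600 J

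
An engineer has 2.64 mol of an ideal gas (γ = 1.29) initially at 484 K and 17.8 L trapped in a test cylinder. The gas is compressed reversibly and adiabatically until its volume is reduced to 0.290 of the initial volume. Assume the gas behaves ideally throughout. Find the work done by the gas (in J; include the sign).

P₁ = nRT₁/V₁ = 2.64×8.314×484/17.8 = 597 kPa.
Adiabatic: TV^(γ−1) = const ⇒ T₂ = 484×(3.45)^0.290 = 693 K; PV^γ = const ⇒ P₂ = 2950 kPa.
ΔU = nCvΔT = 2.64×28.7×(693−484) = 15800 J.
Q = 0 for an adiabatic process, so W = −ΔU = -15800 J.

-15800 J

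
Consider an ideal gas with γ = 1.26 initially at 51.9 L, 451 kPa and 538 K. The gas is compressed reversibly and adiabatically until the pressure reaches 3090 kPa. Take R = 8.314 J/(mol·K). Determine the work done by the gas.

-43900 J

n = P₁V₁/(RT₁) = 451×51.9/(8.314×538) = 5.23 mol.
Adiabatic: T₂/T₁ = (P₂/P₁)^((γ−1)/γ) ⇒ T₂ = 538×(6.85)^0.206 = 800 K; V₂ = 11.3 L.
ΔU = nCvΔT = 5.23×32.0×(800−538) = 43900 J.
Q = 0 for an adiabatic process, so W = −ΔU = -43900 J.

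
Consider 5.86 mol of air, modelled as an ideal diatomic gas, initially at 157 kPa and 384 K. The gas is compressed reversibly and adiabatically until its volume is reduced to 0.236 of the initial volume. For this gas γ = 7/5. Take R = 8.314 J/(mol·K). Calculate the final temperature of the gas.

684 K

V₁ = nRT₁/P₁ = 5.86×8.314×384/157 = 119 L.
Adiabatic: TV^(γ−1) = const ⇒ T₂ = 384×(4.24)^0.400 = 684 K; PV^γ = const ⇒ P₂ = 1190 kPa.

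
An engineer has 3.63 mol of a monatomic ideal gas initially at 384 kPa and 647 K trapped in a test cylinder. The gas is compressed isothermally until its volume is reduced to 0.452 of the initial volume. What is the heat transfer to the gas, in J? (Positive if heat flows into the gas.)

V₁ = nRT₁/P₁ = 3.63×8.314×647/384 = 50.8 L.
Isothermal: T stays 647 K; PV = const ⇒ V₂ = 23.0 L, P₂ = 850 kPa.
ΔU = 0 (ideal gas, T constant).
W = nRT ln(V₂/V₁) = 3.63×8.314×647×ln(0.452) = -15500 J.
Q = ΔU + W = -15500 J.

-15500 J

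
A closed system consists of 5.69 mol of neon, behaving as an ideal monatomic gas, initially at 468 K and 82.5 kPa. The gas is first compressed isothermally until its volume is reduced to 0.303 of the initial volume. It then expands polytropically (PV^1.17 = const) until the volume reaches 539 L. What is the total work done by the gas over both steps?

9370 J

V₁ = nRT₁/P₁ = 5.69×8.314×468/82.5 = 268 L.
Step 1 — Isothermal: T stays 468 K; PV = const ⇒ V₂ = 81.3 L, P₂ = 272 kPa.
ΔU = 0 (ideal gas, T constant).
W = nRT ln(V₂/V₁) = 5.69×8.314×468×ln(0.303) = -26400 J.
Q = ΔU + W = -26400 J.
State after step 1: P = 272 kPa, V = 81.3 L, T = 468 K.
Step 2 — Polytropic n=1.17: T₂ = T₁(V₁/V₂)^(n−1) = 468×(0.151)^0.17 = 339 K; P₂ = P₁(V₁/V₂)^n = 29.8 kPa.
W = (P₁V₁−P₂V₂)/(n−1) = (272×81.3−29.8×539)/0.17 = 35800 J.
ΔU = nCvΔT = 5.69×12.5×(339−468) = -9130 J.
Q = ΔU + W = 26700 J.
Net over both steps: W = 9370 J, Q = 243 J, ΔU = -9130 J.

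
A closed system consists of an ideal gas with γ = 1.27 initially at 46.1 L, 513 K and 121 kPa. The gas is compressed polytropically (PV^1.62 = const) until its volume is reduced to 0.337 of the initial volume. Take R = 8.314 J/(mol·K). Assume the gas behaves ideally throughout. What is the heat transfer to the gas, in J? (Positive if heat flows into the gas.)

11200 J

n = P₁V₁/(RT₁) = 121×46.1/(8.314×513) = 1.31 mol.
Polytropic n=1.62: T₂ = T₁(V₁/V₂)^(n−1) = 513×(2.97)^0.62 = 1010 K; P₂ = P₁(V₁/V₂)^n = 705 kPa.
W = (P₁V₁−P₂V₂)/(n−1) = (121×46.1−705×15.5)/0.62 = -8660 J.
ΔU = nCvΔT = 1.31×30.8×(1010−513) = 19900 J.
Q = ΔU + W = 11200 J.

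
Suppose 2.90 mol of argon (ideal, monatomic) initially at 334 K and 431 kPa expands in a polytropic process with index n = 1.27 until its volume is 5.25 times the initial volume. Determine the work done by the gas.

V₁ = nRT₁/P₁ = 2.90×8.314×334/431 = 18.7 L.
Polytropic n=1.27: T₂ = T₁(V₁/V₂)^(n−1) = 334×(0.190)^0.27 = 213 K; P₂ = P₁(V₁/V₂)^n = 52.5 kPa.
W = (P₁V₁−P₂V₂)/(n−1) = (431×18.7−52.5×98.1)/0.27 = 10800 J.

10800 J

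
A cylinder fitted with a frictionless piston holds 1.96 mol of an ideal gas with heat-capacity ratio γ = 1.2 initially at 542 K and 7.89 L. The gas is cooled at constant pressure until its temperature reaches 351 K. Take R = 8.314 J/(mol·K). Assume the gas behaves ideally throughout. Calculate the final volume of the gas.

P₁ = nRT₁/V₁ = 1.96×8.314×542/7.89 = 1120 kPa.
Isobaric: P stays 1120 kPa; V/T = const ⇒ T₂ = 351 K, V₂ = 5.11 L.

5.11 L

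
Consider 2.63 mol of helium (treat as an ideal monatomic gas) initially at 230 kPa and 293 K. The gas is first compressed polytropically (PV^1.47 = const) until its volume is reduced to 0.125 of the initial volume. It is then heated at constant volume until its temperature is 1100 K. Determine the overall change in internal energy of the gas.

26500 J

V₁ = nRT₁/P₁ = 2.63×8.314×293/230 = 27.9 L.
Step 1 — Polytropic n=1.47: T₂ = T₁(V₁/V₂)^(n−1) = 293×(8.00)^0.47 = 779 K; P₂ = P₁(V₁/V₂)^n = 4890 kPa.
W = (P₁V₁−P₂V₂)/(n−1) = (230×27.9−4890×3.48)/0.47 = -22600 J.
ΔU = nCvΔT = 2.63×12.5×(779−293) = 15900 J.
Q = ΔU + W = -6660 J.
State after step 1: P = 4890 kPa, V = 3.48 L, T = 779 K.
Step 2 — Isochoric: V stays 3.48 L; P/T = const ⇒ T₂ = 1100 K, P₂ = 6910 kPa.
W = 0 (no volume change).
ΔU = nCvΔT = 2.63×12.5×(1100−779) = 10500 J.
Q = ΔU = 10500 J.
Net over both steps: W = -22600 J, Q = 3880 J, ΔU = 26500 J.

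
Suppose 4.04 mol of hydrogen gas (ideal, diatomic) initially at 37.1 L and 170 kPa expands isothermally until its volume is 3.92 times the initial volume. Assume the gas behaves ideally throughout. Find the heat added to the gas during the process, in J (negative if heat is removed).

T₁ = P₁V₁/(nR) = 170×37.1/(4.04×8.314) = 188 K.
Isothermal: T stays 188 K; PV = const ⇒ V₂ = 145 L, P₂ = 43.4 kPa.
ΔU = 0 (ideal gas, T constant).
W = nRT ln(V₂/V₁) = 4.04×8.314×188×ln(3.92) = 8620 J.
Q = ΔU + W = 8620 J.

8620 J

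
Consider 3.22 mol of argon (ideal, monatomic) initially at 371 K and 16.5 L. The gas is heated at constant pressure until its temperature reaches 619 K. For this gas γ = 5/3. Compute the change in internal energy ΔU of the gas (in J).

9960 J

P₁ = nRT₁/V₁ = 3.22×8.314×371/16.5 = 602 kPa.
Isobaric: P stays 602 kPa; V/T = const ⇒ T₂ = 619 K, V₂ = 27.5 L.
For an ideal gas ΔU = nCvΔT with Cv = (3/2)R = 12.5 J/(mol·K).
ΔU = 3.22×12.5×(619−371) = 9960 J.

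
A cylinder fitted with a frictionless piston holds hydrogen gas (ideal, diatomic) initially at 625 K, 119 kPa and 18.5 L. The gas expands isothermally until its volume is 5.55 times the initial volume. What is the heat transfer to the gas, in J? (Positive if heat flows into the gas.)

3770 J

n = P₁V₁/(RT₁) = 119×18.5/(8.314×625) = 0.424 mol.
Isothermal: T stays 625 K; PV = const ⇒ V₂ = 103 L, P₂ = 21.4 kPa.
ΔU = 0 (ideal gas, T constant).
W = nRT ln(V₂/V₁) = 0.424×8.314×625×ln(5.55) = 3770 J.
Q = ΔU + W = 3770 J.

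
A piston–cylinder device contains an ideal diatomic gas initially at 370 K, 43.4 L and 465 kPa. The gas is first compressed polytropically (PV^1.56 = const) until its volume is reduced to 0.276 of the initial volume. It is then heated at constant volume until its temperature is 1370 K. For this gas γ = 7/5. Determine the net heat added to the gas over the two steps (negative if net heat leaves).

n = P₁V₁/(RT₁) = 465×43.4/(8.314×370) = 6.56 mol.
Step 1 — Polytropic n=1.56: T₂ = T₁(V₁/V₂)^(n−1) = 370×(3.62)^0.56 = 761 K; P₂ = P₁(V₁/V₂)^n = 3460 kPa.
W = (P₁V₁−P₂V₂)/(n−1) = (465×43.4−3460×12.0)/0.56 = -38100 J.
ΔU = nCvΔT = 6.56×20.8×(761−370) = 53300 J.
Q = ΔU + W = 15200 J.
State after step 1: P = 3460 kPa, V = 12.0 L, T = 761 K.
Step 2 — Isochoric: V stays 12.0 L; P/T = const ⇒ T₂ = 1370 K, P₂ = 6240 kPa.
W = 0 (no volume change).
ΔU = nCvΔT = 6.56×20.8×(1370−761) = 83100 J.
Q = ΔU = 83100 J.
Net over both steps: W = -38100 J, Q = 98300 J, ΔU = 136000 J.

98300 J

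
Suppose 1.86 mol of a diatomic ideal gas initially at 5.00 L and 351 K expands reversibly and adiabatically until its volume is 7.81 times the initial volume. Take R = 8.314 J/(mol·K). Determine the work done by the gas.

7610 J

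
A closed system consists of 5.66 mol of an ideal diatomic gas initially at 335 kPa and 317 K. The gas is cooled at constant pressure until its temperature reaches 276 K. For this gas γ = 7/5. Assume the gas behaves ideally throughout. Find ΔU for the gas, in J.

V₁ = nRT₁/P₁ = 5.66×8.314×317/335 = 44.5 L.
Isobaric: P stays 335 kPa; V/T = const ⇒ T₂ = 276 K, V₂ = 38.8 L.
For an ideal gas ΔU = nCvΔT with Cv = (5/2)R = 20.8 J/(mol·K).
ΔU = 5.66×20.8×(276−317) = -4820 J.

-4820 J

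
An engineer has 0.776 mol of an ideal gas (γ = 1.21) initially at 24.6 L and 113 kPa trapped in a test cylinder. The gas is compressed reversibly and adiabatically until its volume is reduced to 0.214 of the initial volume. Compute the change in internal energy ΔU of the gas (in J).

5060 J

T₁ = P₁V₁/(nR) = 113×24.6/(0.776×8.314) = 431 K.
Adiabatic: TV^(γ−1) = const ⇒ T₂ = 431×(4.67)^0.210 = 596 K; PV^γ = const ⇒ P₂ = 730 kPa.
For an ideal gas ΔU = nCvΔT with Cv = R/(γ−1) = 39.6 J/(mol·K).
ΔU = 0.776×39.6×(596−431) = 5060 J.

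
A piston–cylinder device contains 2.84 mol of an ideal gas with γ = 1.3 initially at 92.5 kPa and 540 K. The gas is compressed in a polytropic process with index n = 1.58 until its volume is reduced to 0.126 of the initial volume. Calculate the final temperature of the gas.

V₁ = nRT₁/P₁ = 2.84×8.314×540/92.5 = 138 L.
Polytropic n=1.58: T₂ = T₁(V₁/V₂)^(n−1) = 540×(7.94)^0.58 = 1800 K; P₂ = P₁(V₁/V₂)^n = 2440 kPa.

1800 K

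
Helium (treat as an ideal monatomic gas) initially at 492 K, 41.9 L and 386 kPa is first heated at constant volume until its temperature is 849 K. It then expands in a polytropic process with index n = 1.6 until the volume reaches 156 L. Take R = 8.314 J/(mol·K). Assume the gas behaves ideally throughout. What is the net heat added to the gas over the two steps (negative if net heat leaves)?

n = P₁V₁/(RT₁) = 386×41.9/(8.314×492) = 3.95 mol.
Step 1 — Isochoric: V stays 41.9 L; P/T = const ⇒ T₂ = 849 K, P₂ = 666 kPa.
W = 0 (no volume change).
ΔU = nCvΔT = 3.95×12.5×(849−492) = 17600 J.
Q = ΔU = 17600 J.
State after step 1: P = 666 kPa, V = 41.9 L, T = 849 K.
Step 2 — Polytropic n=1.6: T₂ = T₁(V₁/V₂)^(n−1) = 849×(0.269)^0.60 = 386 K; P₂ = P₁(V₁/V₂)^n = 81.3 kPa.
W = (P₁V₁−P₂V₂)/(n−1) = (666×41.9−81.3×156)/0.60 = 25400 J.
ΔU = nCvΔT = 3.95×12.5×(386−849) = -22800 J.
Q = ΔU + W = 2540 J.
Net over both steps: W = 25400 J, Q = 20100 J, ΔU = -5240 J.

20100 J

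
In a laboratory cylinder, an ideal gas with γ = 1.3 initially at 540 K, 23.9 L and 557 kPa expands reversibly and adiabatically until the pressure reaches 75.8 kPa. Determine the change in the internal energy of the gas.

-16400 J

n = P₁V₁/(RT₁) = 557×23.9/(8.314×540) = 2.97 mol.
Adiabatic: T₂/T₁ = (P₂/P₁)^((γ−1)/γ) ⇒ T₂ = 540×(0.136)^0.231 = 341 K; V₂ = 111 L.
For an ideal gas ΔU = nCvΔT with Cv = R/(γ−1) = 27.7 J/(mol·K).
ΔU = 2.97×27.7×(341−540) = -16400 J.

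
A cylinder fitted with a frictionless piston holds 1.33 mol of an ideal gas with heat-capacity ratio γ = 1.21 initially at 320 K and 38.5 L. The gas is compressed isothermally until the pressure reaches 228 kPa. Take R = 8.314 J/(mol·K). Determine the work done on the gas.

3210 J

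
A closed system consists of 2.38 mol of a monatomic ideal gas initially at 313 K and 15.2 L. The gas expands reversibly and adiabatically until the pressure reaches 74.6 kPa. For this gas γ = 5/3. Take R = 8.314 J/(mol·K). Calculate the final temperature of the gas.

159 K

P₁ = nRT₁/V₁ = 2.38×8.314×313/15.2 = 407 kPa.
Adiabatic: T₂/T₁ = (P₂/P₁)^((γ−1)/γ) ⇒ T₂ = 313×(0.183)^0.400 = 159 K; V₂ = 42.1 L.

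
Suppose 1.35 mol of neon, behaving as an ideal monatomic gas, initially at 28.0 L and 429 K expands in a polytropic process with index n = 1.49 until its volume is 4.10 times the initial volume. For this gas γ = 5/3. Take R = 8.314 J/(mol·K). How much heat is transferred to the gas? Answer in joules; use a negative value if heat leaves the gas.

P₁ = nRT₁/V₁ = 1.35×8.314×429/28.0 = 172 kPa.
Polytropic n=1.49: T₂ = T₁(V₁/V₂)^(n−1) = 429×(0.244)^0.49 = 215 K; P₂ = P₁(V₁/V₂)^n = 21.0 kPa.
W = (P₁V₁−P₂V₂)/(n−1) = (172×28.0−21.0×115)/0.49 = 4900 J.
ΔU = nCvΔT = 1.35×12.5×(215−429) = -3600 J.
Q = ΔU + W = 1300 J.

1300 J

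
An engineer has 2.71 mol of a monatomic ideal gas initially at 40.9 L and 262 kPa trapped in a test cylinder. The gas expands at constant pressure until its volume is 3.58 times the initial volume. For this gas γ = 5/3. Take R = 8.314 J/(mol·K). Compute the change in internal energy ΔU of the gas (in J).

41500 J

T₁ = P₁V₁/(nR) = 262×40.9/(2.71×8.314) = 476 K.
Isobaric: P stays 262 kPa; V/T = const ⇒ T₂ = 1700 K, V₂ = 146 L.
For an ideal gas ΔU = nCvΔT with Cv = (3/2)R = 12.5 J/(mol·K).
ΔU = 2.71×12.5×(1700−476) = 41500 J.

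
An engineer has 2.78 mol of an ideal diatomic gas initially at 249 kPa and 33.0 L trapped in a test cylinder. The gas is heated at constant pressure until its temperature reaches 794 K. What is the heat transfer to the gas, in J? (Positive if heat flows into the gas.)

35500 J

T₁ = P₁V₁/(nR) = 249×33.0/(2.78×8.314) = 356 K.
Isobaric: P stays 249 kPa; V/T = const ⇒ T₂ = 794 K, V₂ = 73.7 L.
W = PΔV = 249×(73.7−33.0) kPa·L = 10100 J.
ΔU = nCvΔT = 2.78×20.8×(794−356) = 25300 J.
Q = ΔU + W = nCpΔT = 35500 J.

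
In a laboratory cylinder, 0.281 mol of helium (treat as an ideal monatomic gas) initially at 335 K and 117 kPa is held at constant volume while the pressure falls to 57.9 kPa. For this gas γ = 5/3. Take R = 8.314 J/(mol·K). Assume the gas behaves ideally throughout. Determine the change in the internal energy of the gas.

V₁ = nRT₁/P₁ = 0.281×8.314×335/117 = 6.69 L.
Isochoric: V stays 6.69 L; P/T = const ⇒ T₂ = 166 K, P₂ = 57.9 kPa.
For an ideal gas ΔU = nCvΔT with Cv = (3/2)R = 12.5 J/(mol·K).
ΔU = 0.281×12.5×(166−335) = -593 J.

-593 J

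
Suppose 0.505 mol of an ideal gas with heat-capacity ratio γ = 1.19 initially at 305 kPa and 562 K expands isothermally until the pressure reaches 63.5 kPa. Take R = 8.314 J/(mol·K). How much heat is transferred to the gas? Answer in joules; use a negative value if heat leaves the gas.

V₁ = nRT₁/P₁ = 0.505×8.314×562/305 = 7.74 L.
Isothermal: T stays 562 K; PV = const ⇒ V₂ = 37.2 L, P₂ = 63.5 kPa.
ΔU = 0 (ideal gas, T constant).
W = nRT ln(V₂/V₁) = 0.505×8.314×562×ln(4.80) = 3700 J.
Q = ΔU + W = 3700 J.

3700 J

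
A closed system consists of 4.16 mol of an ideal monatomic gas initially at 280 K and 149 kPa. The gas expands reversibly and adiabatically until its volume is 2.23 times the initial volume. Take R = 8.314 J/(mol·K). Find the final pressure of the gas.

V₁ = nRT₁/P₁ = 4.16×8.314×280/149 = 65.0 L.
Adiabatic: TV^(γ−1) = const ⇒ T₂ = 280×(0.448)^0.667 = 164 K; PV^γ = const ⇒ P₂ = 39.1 kPa.

39.1 kPa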